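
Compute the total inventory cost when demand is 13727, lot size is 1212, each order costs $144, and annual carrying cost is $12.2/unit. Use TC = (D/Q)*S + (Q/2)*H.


TC = 13727/1212 * 144 + 1212/2 * 12.2

$9024.13


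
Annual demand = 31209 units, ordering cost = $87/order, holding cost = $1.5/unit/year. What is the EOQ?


Formula: EOQ = sqrt(2 * D * S / H)
Numerator: 2 * 31209 * 87 = 5430366
2DS/H = 5430366 / 1.5 = 3620244.0
EOQ = sqrt(3620244.0) = 1902.7 units

1902.7 units


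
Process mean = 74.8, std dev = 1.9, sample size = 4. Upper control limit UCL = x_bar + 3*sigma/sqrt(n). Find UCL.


UCL = 74.8 + 3 * 1.9 / sqrt(4)

77.65


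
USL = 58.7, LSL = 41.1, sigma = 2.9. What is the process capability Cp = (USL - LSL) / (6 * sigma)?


Cp = (58.7 - 41.1) / (6 * 2.9)

1.01


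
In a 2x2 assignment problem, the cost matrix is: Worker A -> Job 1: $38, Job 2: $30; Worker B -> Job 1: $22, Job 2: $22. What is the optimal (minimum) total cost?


Option 1: A->1 + B->2 = $38 + $22 = $60
Option 2: A->2 + B->1 = $30 + $22 = $52
Min cost = min($60, $52) = $52

$52


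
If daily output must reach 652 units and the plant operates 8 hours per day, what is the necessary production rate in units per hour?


Formula: Production Rate = Daily Demand / Available Hours
Rate = 652 units/day / 8 hours/day
Rate = 81.5 units/hour

81.5 units/hour


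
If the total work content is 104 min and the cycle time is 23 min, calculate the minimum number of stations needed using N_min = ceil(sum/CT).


Formula: N_min = ceil(Sum of Task Times / Cycle Time)
N_min = ceil(104 min / 23 min) = ceil(4.5217)
N_min = 5 stations

5


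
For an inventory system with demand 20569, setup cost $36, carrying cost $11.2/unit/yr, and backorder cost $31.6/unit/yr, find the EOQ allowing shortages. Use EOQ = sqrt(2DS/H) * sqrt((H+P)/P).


Formula: EOQ* = sqrt(2DS/H) * sqrt((H+P)/P)
Base EOQ = sqrt(2*20569*36/11.2) = 363.63 units
Correction = sqrt((11.2+31.6)/31.6) = 1.1638
EOQ* = 363.63 * 1.1638 = 423.2 units

423.2 units


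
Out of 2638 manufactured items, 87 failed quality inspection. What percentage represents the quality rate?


Formula: Quality Rate = Good Pieces / Total Pieces * 100
Good pieces = 2638 - 87 = 2551
QR = 2551 / 2638 * 100 = 96.7%

96.7%


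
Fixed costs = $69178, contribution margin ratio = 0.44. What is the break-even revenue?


Formula: BER = Fixed Costs / Contribution Margin Ratio
BER = $69178 / 0.44
BER = $157222.73 (to the nearest cent)

$157222.73


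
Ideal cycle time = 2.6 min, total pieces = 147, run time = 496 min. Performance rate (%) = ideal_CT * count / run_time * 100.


Formula: Performance = (Ideal CT * Total Count) / Run Time * 100
Ideal output time = 2.6 * 147 = 382.2 min
Performance = 382.2 / 496 * 100 = 77.1%

77.1%


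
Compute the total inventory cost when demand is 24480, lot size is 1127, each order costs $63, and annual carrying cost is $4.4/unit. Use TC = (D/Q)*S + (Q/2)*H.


TC = 24480/1127 * 63 + 1127/2 * 4.4

$3847.85


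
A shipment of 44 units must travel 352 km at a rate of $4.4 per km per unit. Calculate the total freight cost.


TC = dist * cost * units = 352 * 4.4 * 44 = $68147.20

$68147.20


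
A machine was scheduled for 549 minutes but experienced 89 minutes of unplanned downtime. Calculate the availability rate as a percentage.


Formula: Availability = (Planned Time - Downtime) / Planned Time * 100
Uptime = 549 - 89 = 460 min
Availability = 460 / 549 * 100 = 83.8%

83.8%


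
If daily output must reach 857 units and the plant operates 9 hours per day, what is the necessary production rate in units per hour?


Formula: Production Rate = Daily Demand / Available Hours
Rate = 857 units/day / 9 hours/day
Rate = 95.2 units/hour

95.2 units/hour


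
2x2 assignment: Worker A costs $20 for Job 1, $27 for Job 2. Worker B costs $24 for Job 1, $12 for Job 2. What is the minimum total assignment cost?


Option 1: A->1 + B->2 = $20 + $12 = $32
Option 2: A->2 + B->1 = $27 + $24 = $51
Min cost = min($32, $51) = $32

$32


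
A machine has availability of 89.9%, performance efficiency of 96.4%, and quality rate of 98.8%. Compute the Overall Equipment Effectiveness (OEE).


Formula: OEE = Availability * Performance * Quality / 10000
A * P = 89.9% * 96.4% / 100 = 86.66%
OEE = 86.66% * 98.8% / 100 = 85.6%

85.6%


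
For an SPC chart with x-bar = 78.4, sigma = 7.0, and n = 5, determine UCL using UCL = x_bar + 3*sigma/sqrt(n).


UCL = 78.4 + 3 * 7.0 / sqrt(5)

87.79


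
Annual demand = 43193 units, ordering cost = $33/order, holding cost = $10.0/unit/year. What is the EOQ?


Formula: EOQ = sqrt(2 * D * S / H)
Numerator: 2 * 43193 * 33 = 2850738
2DS/H = 2850738 / 10.0 = 285073.8
EOQ = sqrt(285073.8) = 533.9 units

533.9 units


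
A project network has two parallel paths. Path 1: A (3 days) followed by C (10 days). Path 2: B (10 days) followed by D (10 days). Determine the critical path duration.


Path 1 = 3 + 10 = 13 days
Path 2 = 10 + 10 = 20 days
Duration = max(13, 20) = 20 days

20 days


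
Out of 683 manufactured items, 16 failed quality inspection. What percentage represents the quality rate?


Formula: Quality Rate = Good Pieces / Total Pieces * 100
Good pieces = 683 - 16 = 667
QR = 667 / 683 * 100 = 97.7%

97.7%


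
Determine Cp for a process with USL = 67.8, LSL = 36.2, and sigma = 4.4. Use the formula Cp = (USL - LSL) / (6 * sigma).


Cp = (67.8 - 36.2) / (6 * 4.4)

1.2


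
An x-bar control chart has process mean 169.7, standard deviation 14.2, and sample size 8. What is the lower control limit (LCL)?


LCL = 169.7 - 3 * 14.2 / sqrt(8)

154.64


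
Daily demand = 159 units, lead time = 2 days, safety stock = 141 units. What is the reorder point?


Formula: ROP = (Daily Demand * Lead Time) + Safety Stock
Demand during lead time = 159 * 2 = 318 units
ROP = 318 + 141 = 459 units

459 units


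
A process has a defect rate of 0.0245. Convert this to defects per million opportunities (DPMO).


DPMO = defect_rate * 1000000 = 0.0245 * 1000000

24500


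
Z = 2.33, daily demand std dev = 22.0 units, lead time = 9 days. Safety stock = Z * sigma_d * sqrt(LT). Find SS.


Formula: SS = z * sigma_d * sqrt(LT)
sqrt(LT) = sqrt(9) = 3.0
SS = 2.33 * 22.0 * 3.0
SS = 153.8 units

153.8 units


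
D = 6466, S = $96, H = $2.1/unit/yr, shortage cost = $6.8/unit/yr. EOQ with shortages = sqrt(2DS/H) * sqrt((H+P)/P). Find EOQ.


Formula: EOQ* = sqrt(2DS/H) * sqrt((H+P)/P)
Base EOQ = sqrt(2*6466*96/2.1) = 768.88 units
Correction = sqrt((2.1+6.8)/6.8) = 1.14404
EOQ* = 768.88 * 1.14404 = 879.6 units

879.6 units


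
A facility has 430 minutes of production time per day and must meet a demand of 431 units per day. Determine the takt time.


Formula: Takt Time = Available Production Time / Customer Demand
Takt = 430 min/day / 431 units/day
Takt = 1.0 min/unit

1.0 min/unit


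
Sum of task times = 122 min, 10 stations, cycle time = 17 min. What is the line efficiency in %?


Formula: Efficiency = Sum of Task Times / (N_stations * CT) * 100
Total station capacity = 10 stations * 17 min = 170 min
Efficiency = 122 / 170 * 100 = 71.8%

71.8%


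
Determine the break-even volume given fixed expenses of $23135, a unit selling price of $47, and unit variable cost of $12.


Formula: BEQ = Fixed Costs / (Price - Variable Cost)
Contribution margin = $47 - $12 = $35/unit
BEQ = ceil($23135 / $35/unit) = ceil(661.0) = 661 units

661 units


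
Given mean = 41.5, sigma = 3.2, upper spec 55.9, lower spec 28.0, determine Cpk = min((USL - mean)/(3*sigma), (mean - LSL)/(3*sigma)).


Cpu = (55.9 - 41.5) / (3 * 3.2) = 1.5
Cpl = (41.5 - 28.0) / (3 * 3.2) = 1.41
Cpk = min(1.5, 1.41) = 1.41

1.41


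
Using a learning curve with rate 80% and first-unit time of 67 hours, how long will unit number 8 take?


Formula: T_n = T_1 * (learning_rate)^(log2(n)) where learning_rate = rate/100
Doublings = log2(8) = 3
T_n = 67 * 0.8^3
T_n = 67 * 0.512 = 34.3 hours

34.3 hours


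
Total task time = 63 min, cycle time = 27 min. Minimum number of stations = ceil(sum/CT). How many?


Formula: N_min = ceil(Sum of Task Times / Cycle Time)
N_min = ceil(63 min / 27 min) = ceil(2.3333)
N_min = 3 stations

3


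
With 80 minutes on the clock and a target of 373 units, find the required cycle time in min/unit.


Formula: CT = Available Time / Number of Units
CT = 80 min / 373 units
CT = 0.21 min/unit

0.21 min/unit


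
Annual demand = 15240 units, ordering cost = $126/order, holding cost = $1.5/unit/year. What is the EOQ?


Formula: EOQ = sqrt(2 * D * S / H)
Numerator: 2 * 15240 * 126 = 3840480
2DS/H = 3840480 / 1.5 = 2560320.0
EOQ = sqrt(2560320.0) = 1600.1 units

1600.1 units


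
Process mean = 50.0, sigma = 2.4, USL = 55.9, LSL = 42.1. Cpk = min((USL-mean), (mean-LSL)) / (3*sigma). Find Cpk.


Cpu = (55.9 - 50.0) / (3 * 2.4) = 0.82
Cpl = (50.0 - 42.1) / (3 * 2.4) = 1.1
Cpk = min(0.82, 1.1) = 0.82

0.82


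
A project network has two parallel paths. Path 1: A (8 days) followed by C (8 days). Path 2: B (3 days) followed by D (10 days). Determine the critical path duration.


Path 1 = 8 + 8 = 16 days
Path 2 = 3 + 10 = 13 days
Duration = max(16, 13) = 16 days

16 days


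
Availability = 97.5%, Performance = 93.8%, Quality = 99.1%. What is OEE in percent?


Formula: OEE = Availability * Performance * Quality / 10000
A * P = 97.5% * 93.8% / 100 = 91.46%
OEE = 91.46% * 99.1% / 100 = 90.6%

90.6%


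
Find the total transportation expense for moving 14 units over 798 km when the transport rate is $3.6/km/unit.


TC = dist * cost * units = 798 * 3.6 * 14 = $40219.20

$40219.20


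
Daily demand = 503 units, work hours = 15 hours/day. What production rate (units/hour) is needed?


Formula: Production Rate = Daily Demand / Available Hours
Rate = 503 units/day / 15 hours/day
Rate = 33.5 units/hour

33.5 units/hour


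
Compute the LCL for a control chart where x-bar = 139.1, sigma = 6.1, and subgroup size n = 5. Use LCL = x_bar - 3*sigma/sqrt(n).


LCL = 139.1 - 3 * 6.1 / sqrt(5)

130.92


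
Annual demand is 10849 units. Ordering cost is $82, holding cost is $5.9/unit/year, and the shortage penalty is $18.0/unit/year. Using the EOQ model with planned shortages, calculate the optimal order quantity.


Formula: EOQ* = sqrt(2DS/H) * sqrt((H+P)/P)
Base EOQ = sqrt(2*10849*82/5.9) = 549.15 units
Correction = sqrt((5.9+18.0)/18.0) = 1.15229
EOQ* = 549.15 * 1.15229 = 632.8 units

632.8 units


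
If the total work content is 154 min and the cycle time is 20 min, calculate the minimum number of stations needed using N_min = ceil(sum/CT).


Formula: N_min = ceil(Sum of Task Times / Cycle Time)
N_min = ceil(154 min / 20 min) = ceil(7.7)
N_min = 8 stations

8


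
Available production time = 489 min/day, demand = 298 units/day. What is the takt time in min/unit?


Formula: Takt Time = Available Production Time / Customer Demand
Takt = 489 min/day / 298 units/day
Takt = 1.64 min/unit

1.64 min/unit


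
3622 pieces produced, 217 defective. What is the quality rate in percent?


Formula: Quality Rate = Good Pieces / Total Pieces * 100
Good pieces = 3622 - 217 = 3405
QR = 3405 / 3622 * 100 = 94.0%

94.0%


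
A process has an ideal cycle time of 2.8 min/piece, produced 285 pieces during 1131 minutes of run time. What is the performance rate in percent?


Formula: Performance = (Ideal CT * Total Count) / Run Time * 100
Ideal output time = 2.8 * 285 = 798.0 min
Performance = 798.0 / 1131 * 100 = 70.6%

70.6%


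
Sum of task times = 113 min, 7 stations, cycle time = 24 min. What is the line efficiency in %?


Formula: Efficiency = Sum of Task Times / (N_stations * CT) * 100
Total station capacity = 7 stations * 24 min = 168 min
Efficiency = 113 / 168 * 100 = 67.3%

67.3%


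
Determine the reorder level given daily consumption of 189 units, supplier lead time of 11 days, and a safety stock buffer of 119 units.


Formula: ROP = (Daily Demand * Lead Time) + Safety Stock
Demand during lead time = 189 * 11 = 2079 units
ROP = 2079 + 119 = 2198 units

2198 units


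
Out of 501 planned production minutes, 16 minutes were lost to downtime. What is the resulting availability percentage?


Formula: Availability = (Planned Time - Downtime) / Planned Time * 100
Uptime = 501 - 16 = 485 min
Availability = 485 / 501 * 100 = 96.8%

96.8%


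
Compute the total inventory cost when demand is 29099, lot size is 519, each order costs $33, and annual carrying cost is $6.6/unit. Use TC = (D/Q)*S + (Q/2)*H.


TC = 29099/519 * 33 + 519/2 * 6.6

$3562.93


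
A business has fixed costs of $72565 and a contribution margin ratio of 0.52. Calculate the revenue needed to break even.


Formula: BER = Fixed Costs / Contribution Margin Ratio
BER = $72565 / 0.52
BER = $139548.08 (to the nearest cent)

$139548.08


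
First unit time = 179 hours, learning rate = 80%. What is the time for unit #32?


Formula: T_n = T_1 * (learning_rate)^(log2(n)) where learning_rate = rate/100
Doublings = log2(32) = 5
T_n = 179 * 0.8^5
T_n = 179 * 0.3277 = 58.7 hours

58.7 hours


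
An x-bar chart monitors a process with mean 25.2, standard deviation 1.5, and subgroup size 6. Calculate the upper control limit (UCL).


UCL = 25.2 + 3 * 1.5 / sqrt(6)

27.04


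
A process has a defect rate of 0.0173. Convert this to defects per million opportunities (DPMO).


DPMO = defect_rate * 1000000 = 0.0173 * 1000000

17300


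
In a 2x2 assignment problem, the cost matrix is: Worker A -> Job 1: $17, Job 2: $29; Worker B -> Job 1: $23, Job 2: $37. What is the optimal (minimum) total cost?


Option 1: A->1 + B->2 = $17 + $37 = $54
Option 2: A->2 + B->1 = $29 + $23 = $52
Min cost = min($54, $52) = $52

$52


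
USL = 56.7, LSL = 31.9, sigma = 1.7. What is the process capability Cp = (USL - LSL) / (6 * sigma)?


Cp = (56.7 - 31.9) / (6 * 1.7)

2.43


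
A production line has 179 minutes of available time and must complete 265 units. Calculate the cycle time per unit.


Formula: CT = Available Time / Number of Units
CT = 179 min / 265 units
CT = 0.68 min/unit

0.68 min/unit


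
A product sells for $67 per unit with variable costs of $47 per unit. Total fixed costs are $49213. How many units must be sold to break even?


Formula: BEQ = Fixed Costs / (Price - Variable Cost)
Contribution margin = $67 - $47 = $20/unit
BEQ = ceil($49213 / $20/unit) = ceil(2460.65) = 2461 units

2461 units


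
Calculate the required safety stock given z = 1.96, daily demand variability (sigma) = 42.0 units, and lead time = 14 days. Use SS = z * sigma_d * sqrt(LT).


Formula: SS = z * sigma_d * sqrt(LT)
sqrt(LT) = sqrt(14) = 3.7417
SS = 1.96 * 42.0 * 3.7417
SS = 308.0 units

308.0 units


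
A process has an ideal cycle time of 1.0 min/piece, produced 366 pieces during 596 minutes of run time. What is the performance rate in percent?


Formula: Performance = (Ideal CT * Total Count) / Run Time * 100
Ideal output time = 1.0 * 366 = 366.0 min
Performance = 366.0 / 596 * 100 = 61.4%

61.4%


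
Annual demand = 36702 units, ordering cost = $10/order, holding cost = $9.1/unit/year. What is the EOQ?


Formula: EOQ = sqrt(2 * D * S / H)
Numerator: 2 * 36702 * 10 = 734040
2DS/H = 734040 / 9.1 = 80663.7
EOQ = sqrt(80663.7) = 284.0 units

284.0 units


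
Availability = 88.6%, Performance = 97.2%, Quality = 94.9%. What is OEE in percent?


Formula: OEE = Availability * Performance * Quality / 10000
A * P = 88.6% * 97.2% / 100 = 86.12%
OEE = 86.12% * 94.9% / 100 = 81.7%

81.7%


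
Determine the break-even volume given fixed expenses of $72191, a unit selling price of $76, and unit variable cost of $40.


Formula: BEQ = Fixed Costs / (Price - Variable Cost)
Contribution margin = $76 - $40 = $36/unit
BEQ = ceil($72191 / $36/unit) = ceil(2005.31) = 2006 units

2006 units


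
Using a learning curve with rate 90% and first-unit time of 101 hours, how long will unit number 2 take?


Formula: T_n = T_1 * (learning_rate)^(log2(n)) where learning_rate = rate/100
Doublings = log2(2) = 1
T_n = 101 * 0.9^1
T_n = 101 * 0.9 = 90.9 hours

90.9 hours


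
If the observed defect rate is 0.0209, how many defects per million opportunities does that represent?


DPMO = defect_rate * 1000000 = 0.0209 * 1000000

20900


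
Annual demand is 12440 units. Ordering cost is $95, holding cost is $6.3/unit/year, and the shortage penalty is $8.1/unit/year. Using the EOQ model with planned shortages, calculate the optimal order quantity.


Formula: EOQ* = sqrt(2DS/H) * sqrt((H+P)/P)
Base EOQ = sqrt(2*12440*95/6.3) = 612.51 units
Correction = sqrt((6.3+8.1)/8.1) = 1.33333
EOQ* = 612.51 * 1.33333 = 816.7 units

816.7 units


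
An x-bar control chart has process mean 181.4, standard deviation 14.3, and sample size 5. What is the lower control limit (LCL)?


LCL = 181.4 - 3 * 14.3 / sqrt(5)

162.21


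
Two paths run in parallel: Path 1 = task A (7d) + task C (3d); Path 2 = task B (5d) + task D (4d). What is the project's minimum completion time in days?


Path 1 = 7 + 3 = 10 days
Path 2 = 5 + 4 = 9 days
Duration = max(10, 9) = 10 days

10 days


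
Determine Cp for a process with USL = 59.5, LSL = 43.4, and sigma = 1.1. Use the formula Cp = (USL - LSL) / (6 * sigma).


Cp = (59.5 - 43.4) / (6 * 1.1)

2.44


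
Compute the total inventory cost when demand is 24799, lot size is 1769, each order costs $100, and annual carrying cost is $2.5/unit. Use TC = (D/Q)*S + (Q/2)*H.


TC = 24799/1769 * 100 + 1769/2 * 2.5

$3613.12


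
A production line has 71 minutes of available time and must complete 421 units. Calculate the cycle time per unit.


Formula: CT = Available Time / Number of Units
CT = 71 min / 421 units
CT = 0.17 min/unit

0.17 min/unit


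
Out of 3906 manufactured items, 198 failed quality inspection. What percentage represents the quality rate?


Formula: Quality Rate = Good Pieces / Total Pieces * 100
Good pieces = 3906 - 198 = 3708
QR = 3708 / 3906 * 100 = 94.9%

94.9%


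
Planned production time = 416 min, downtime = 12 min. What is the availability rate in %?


Formula: Availability = (Planned Time - Downtime) / Planned Time * 100
Uptime = 416 - 12 = 404 min
Availability = 404 / 416 * 100 = 97.1%

97.1%


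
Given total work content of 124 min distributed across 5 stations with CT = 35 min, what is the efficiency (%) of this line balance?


Formula: Efficiency = Sum of Task Times / (N_stations * CT) * 100
Total station capacity = 5 stations * 35 min = 175 min
Efficiency = 124 / 175 * 100 = 70.9%

70.9%


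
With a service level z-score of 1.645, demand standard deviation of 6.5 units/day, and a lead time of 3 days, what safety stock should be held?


Formula: SS = z * sigma_d * sqrt(LT)
sqrt(LT) = sqrt(3) = 1.7321
SS = 1.645 * 6.5 * 1.7321
SS = 18.5 units

18.5 units


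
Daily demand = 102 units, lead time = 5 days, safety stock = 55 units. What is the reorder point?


Formula: ROP = (Daily Demand * Lead Time) + Safety Stock
Demand during lead time = 102 * 5 = 510 units
ROP = 510 + 55 = 565 units

565 units


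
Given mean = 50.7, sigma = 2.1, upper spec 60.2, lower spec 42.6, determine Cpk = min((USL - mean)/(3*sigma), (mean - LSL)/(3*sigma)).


Cpu = (60.2 - 50.7) / (3 * 2.1) = 1.51
Cpl = (50.7 - 42.6) / (3 * 2.1) = 1.29
Cpk = min(1.51, 1.29) = 1.29

1.29


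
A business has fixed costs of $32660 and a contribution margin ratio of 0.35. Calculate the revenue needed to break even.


Formula: BER = Fixed Costs / Contribution Margin Ratio
BER = $32660 / 0.35
BER = $93314.29 (to the nearest cent)

$93314.29


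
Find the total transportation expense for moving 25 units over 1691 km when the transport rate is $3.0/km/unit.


TC = dist * cost * units = 1691 * 3.0 * 25 = $126825.00

$126825.00


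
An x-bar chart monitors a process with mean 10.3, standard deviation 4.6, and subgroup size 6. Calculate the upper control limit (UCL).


UCL = 10.3 + 3 * 4.6 / sqrt(6)

15.93


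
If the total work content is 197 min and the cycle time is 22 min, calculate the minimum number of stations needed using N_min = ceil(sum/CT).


Formula: N_min = ceil(Sum of Task Times / Cycle Time)
N_min = ceil(197 min / 22 min) = ceil(8.9545)
N_min = 9 stations

9


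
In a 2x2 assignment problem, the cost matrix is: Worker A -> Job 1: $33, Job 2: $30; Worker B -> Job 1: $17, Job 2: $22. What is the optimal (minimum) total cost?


Option 1: A->1 + B->2 = $33 + $22 = $55
Option 2: A->2 + B->1 = $30 + $17 = $47
Min cost = min($55, $47) = $47

$47


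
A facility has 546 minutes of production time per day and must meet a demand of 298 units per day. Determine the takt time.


Formula: Takt Time = Available Production Time / Customer Demand
Takt = 546 min/day / 298 units/day
Takt = 1.83 min/unit

1.83 min/unit


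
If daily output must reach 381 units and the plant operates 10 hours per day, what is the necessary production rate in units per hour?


Formula: Production Rate = Daily Demand / Available Hours
Rate = 381 units/day / 10 hours/day
Rate = 38.1 units/hour

38.1 units/hour


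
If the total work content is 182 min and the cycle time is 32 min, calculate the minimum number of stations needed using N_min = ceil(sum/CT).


Formula: N_min = ceil(Sum of Task Times / Cycle Time)
N_min = ceil(182 min / 32 min) = ceil(5.6875)
N_min = 6 stations

6


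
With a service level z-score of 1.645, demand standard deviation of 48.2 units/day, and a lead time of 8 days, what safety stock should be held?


Formula: SS = z * sigma_d * sqrt(LT)
sqrt(LT) = sqrt(8) = 2.8284
SS = 1.645 * 48.2 * 2.8284
SS = 224.3 units

224.3 units


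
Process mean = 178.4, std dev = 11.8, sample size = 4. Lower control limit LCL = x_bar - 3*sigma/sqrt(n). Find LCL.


LCL = 178.4 - 3 * 11.8 / sqrt(4)

160.7


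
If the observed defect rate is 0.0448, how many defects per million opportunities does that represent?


DPMO = defect_rate * 1000000 = 0.0448 * 1000000

44800


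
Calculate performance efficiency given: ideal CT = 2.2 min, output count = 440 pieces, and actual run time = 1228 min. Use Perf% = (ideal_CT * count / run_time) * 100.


Formula: Performance = (Ideal CT * Total Count) / Run Time * 100
Ideal output time = 2.2 * 440 = 968.0 min
Performance = 968.0 / 1228 * 100 = 78.8%

78.8%


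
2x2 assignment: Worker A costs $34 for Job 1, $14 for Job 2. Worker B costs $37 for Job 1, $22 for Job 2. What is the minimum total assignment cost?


Option 1: A->1 + B->2 = $34 + $22 = $56
Option 2: A->2 + B->1 = $14 + $37 = $51
Min cost = min($56, $51) = $51

$51


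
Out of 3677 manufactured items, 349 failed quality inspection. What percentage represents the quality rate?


Formula: Quality Rate = Good Pieces / Total Pieces * 100
Good pieces = 3677 - 349 = 3328
QR = 3328 / 3677 * 100 = 90.5%

90.5%


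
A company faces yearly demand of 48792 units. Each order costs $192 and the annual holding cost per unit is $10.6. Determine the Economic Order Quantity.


Formula: EOQ = sqrt(2 * D * S / H)
Numerator: 2 * 48792 * 192 = 18736128
2DS/H = 18736128 / 10.6 = 1767559.2
EOQ = sqrt(1767559.2) = 1329.5 units

1329.5 units


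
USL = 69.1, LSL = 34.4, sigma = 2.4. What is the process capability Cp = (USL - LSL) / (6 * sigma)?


Cp = (69.1 - 34.4) / (6 * 2.4)

2.41


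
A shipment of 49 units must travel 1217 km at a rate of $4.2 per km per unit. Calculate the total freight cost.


TC = dist * cost * units = 1217 * 4.2 * 49 = $250458.60

$250458.60


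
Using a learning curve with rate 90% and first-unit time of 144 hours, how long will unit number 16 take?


Formula: T_n = T_1 * (learning_rate)^(log2(n)) where learning_rate = rate/100
Doublings = log2(16) = 4
T_n = 144 * 0.9^4
T_n = 144 * 0.6561 = 94.5 hours

94.5 hours


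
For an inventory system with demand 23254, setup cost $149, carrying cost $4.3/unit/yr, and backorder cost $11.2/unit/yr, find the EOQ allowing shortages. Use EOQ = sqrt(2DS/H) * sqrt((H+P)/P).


Formula: EOQ* = sqrt(2DS/H) * sqrt((H+P)/P)
Base EOQ = sqrt(2*23254*149/4.3) = 1269.47 units
Correction = sqrt((4.3+11.2)/11.2) = 1.1764
EOQ* = 1269.47 * 1.1764 = 1493.4 units

1493.4 units


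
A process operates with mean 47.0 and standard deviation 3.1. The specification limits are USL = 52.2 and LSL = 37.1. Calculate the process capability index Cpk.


Cpu = (52.2 - 47.0) / (3 * 3.1) = 0.56
Cpl = (47.0 - 37.1) / (3 * 3.1) = 1.06
Cpk = min(0.56, 1.06) = 0.56

0.56


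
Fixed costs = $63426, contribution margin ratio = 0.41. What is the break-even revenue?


Formula: BER = Fixed Costs / Contribution Margin Ratio
BER = $63426 / 0.41
BER = $154697.56 (to the nearest cent)

$154697.56


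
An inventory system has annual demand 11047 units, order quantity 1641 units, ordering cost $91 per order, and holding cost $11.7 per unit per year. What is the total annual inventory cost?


TC = 11047/1641 * 91 + 1641/2 * 11.7

$10212.45


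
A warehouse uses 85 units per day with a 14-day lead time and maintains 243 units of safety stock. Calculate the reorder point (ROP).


Formula: ROP = (Daily Demand * Lead Time) + Safety Stock
Demand during lead time = 85 * 14 = 1190 units
ROP = 1190 + 243 = 1433 units

1433 units


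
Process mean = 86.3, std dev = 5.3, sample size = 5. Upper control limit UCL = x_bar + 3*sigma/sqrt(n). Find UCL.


UCL = 86.3 + 3 * 5.3 / sqrt(5)

93.41


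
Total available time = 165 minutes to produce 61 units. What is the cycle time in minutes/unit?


Formula: CT = Available Time / Number of Units
CT = 165 min / 61 units
CT = 2.7 min/unit

2.7 min/unit


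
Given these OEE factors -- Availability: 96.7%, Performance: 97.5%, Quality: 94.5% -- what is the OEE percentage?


Formula: OEE = Availability * Performance * Quality / 10000
A * P = 96.7% * 97.5% / 100 = 94.28%
OEE = 94.28% * 94.5% / 100 = 89.1%

89.1%


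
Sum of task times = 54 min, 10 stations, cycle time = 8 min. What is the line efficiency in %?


Formula: Efficiency = Sum of Task Times / (N_stations * CT) * 100
Total station capacity = 10 stations * 8 min = 80 min
Efficiency = 54 / 80 * 100 = 67.5%

67.5%


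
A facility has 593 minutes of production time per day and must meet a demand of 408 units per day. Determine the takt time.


Formula: Takt Time = Available Production Time / Customer Demand
Takt = 593 min/day / 408 units/day
Takt = 1.45 min/unit

1.45 min/unit


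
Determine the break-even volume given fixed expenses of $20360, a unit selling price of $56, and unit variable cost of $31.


Formula: BEQ = Fixed Costs / (Price - Variable Cost)
Contribution margin = $56 - $31 = $25/unit
BEQ = ceil($20360 / $25/unit) = ceil(814.4) = 815 units

815 units


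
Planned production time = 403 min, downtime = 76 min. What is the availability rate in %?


Formula: Availability = (Planned Time - Downtime) / Planned Time * 100
Uptime = 403 - 76 = 327 min
Availability = 327 / 403 * 100 = 81.1%

81.1%


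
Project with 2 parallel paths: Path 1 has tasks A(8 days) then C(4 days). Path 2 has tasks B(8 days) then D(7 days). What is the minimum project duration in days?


Path 1 = 8 + 4 = 12 days
Path 2 = 8 + 7 = 15 days
Duration = max(12, 15) = 15 days

15 days


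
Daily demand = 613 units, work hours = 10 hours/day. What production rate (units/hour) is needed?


Formula: Production Rate = Daily Demand / Available Hours
Rate = 613 units/day / 10 hours/day
Rate = 61.3 units/hour

61.3 units/hour


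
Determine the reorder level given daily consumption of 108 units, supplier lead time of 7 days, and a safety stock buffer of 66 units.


Formula: ROP = (Daily Demand * Lead Time) + Safety Stock
Demand during lead time = 108 * 7 = 756 units
ROP = 756 + 66 = 822 units

822 units


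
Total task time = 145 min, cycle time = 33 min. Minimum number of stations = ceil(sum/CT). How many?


Formula: N_min = ceil(Sum of Task Times / Cycle Time)
N_min = ceil(145 min / 33 min) = ceil(4.3939)
N_min = 5 stations

5


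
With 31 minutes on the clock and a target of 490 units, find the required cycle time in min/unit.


Formula: CT = Available Time / Number of Units
CT = 31 min / 490 units
CT = 0.06 min/unit

0.06 min/unit


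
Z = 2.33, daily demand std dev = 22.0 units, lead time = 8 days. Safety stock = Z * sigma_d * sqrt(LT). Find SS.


Formula: SS = z * sigma_d * sqrt(LT)
sqrt(LT) = sqrt(8) = 2.8284
SS = 2.33 * 22.0 * 2.8284
SS = 145.0 units

145.0 units


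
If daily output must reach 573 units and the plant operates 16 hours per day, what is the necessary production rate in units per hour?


Formula: Production Rate = Daily Demand / Available Hours
Rate = 573 units/day / 16 hours/day
Rate = 35.8 units/hour

35.8 units/hour


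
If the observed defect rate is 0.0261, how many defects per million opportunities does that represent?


DPMO = defect_rate * 1000000 = 0.0261 * 1000000

26100


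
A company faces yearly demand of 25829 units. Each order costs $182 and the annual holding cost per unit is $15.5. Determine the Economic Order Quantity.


Formula: EOQ = sqrt(2 * D * S / H)
Numerator: 2 * 25829 * 182 = 9401756
2DS/H = 9401756 / 15.5 = 606564.9
EOQ = sqrt(606564.9) = 778.8 units

778.8 units


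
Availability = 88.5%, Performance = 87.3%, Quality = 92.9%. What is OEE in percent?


Formula: OEE = Availability * Performance * Quality / 10000
A * P = 88.5% * 87.3% / 100 = 77.26%
OEE = 77.26% * 92.9% / 100 = 71.8%

71.8%


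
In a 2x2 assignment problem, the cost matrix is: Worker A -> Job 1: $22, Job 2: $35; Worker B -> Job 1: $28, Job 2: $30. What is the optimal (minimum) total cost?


Option 1: A->1 + B->2 = $22 + $30 = $52
Option 2: A->2 + B->1 = $35 + $28 = $63
Min cost = min($52, $63) = $52

$52


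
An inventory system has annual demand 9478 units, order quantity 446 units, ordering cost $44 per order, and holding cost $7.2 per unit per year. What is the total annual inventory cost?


TC = 9478/446 * 44 + 446/2 * 7.2

$2540.65


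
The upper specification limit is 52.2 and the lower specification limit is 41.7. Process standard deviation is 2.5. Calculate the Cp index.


Cp = (52.2 - 41.7) / (6 * 2.5)

0.7


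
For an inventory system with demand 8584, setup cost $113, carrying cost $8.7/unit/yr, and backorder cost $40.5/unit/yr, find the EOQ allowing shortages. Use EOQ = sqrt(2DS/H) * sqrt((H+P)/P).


Formula: EOQ* = sqrt(2DS/H) * sqrt((H+P)/P)
Base EOQ = sqrt(2*8584*113/8.7) = 472.21 units
Correction = sqrt((8.7+40.5)/40.5) = 1.10219
EOQ* = 472.21 * 1.10219 = 520.5 units

520.5 units


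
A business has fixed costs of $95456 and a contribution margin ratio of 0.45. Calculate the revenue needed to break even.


Formula: BER = Fixed Costs / Contribution Margin Ratio
BER = $95456 / 0.45
BER = $212124.44 (to the nearest cent)

$212124.44


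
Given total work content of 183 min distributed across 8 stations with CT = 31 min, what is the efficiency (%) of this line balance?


Formula: Efficiency = Sum of Task Times / (N_stations * CT) * 100
Total station capacity = 8 stations * 31 min = 248 min
Efficiency = 183 / 248 * 100 = 73.8%

73.8%


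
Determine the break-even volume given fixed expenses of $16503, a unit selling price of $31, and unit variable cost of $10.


Formula: BEQ = Fixed Costs / (Price - Variable Cost)
Contribution margin = $31 - $10 = $21/unit
BEQ = ceil($16503 / $21/unit) = ceil(785.86) = 786 units

786 units


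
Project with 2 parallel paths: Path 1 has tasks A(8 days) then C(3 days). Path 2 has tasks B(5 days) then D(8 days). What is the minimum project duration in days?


Path 1 = 8 + 3 = 11 days
Path 2 = 5 + 8 = 13 days
Duration = max(11, 13) = 13 days

13 days


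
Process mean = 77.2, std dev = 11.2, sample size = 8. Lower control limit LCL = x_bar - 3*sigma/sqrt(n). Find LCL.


LCL = 77.2 - 3 * 11.2 / sqrt(8)

65.32


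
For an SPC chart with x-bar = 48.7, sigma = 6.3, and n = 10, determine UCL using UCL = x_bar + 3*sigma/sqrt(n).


UCL = 48.7 + 3 * 6.3 / sqrt(10)

54.68


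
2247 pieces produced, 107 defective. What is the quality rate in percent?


Formula: Quality Rate = Good Pieces / Total Pieces * 100
Good pieces = 2247 - 107 = 2140
QR = 2140 / 2247 * 100 = 95.2%

95.2%


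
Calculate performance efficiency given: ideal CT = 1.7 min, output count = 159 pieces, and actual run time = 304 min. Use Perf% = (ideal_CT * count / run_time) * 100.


Formula: Performance = (Ideal CT * Total Count) / Run Time * 100
Ideal output time = 1.7 * 159 = 270.3 min
Performance = 270.3 / 304 * 100 = 88.9%

88.9%


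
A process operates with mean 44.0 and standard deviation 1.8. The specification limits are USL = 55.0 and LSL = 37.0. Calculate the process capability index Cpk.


Cpu = (55.0 - 44.0) / (3 * 1.8) = 2.04
Cpl = (44.0 - 37.0) / (3 * 1.8) = 1.3
Cpk = min(2.04, 1.3) = 1.3

1.3


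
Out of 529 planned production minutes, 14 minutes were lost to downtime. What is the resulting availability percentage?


Formula: Availability = (Planned Time - Downtime) / Planned Time * 100
Uptime = 529 - 14 = 515 min
Availability = 515 / 529 * 100 = 97.4%

97.4%


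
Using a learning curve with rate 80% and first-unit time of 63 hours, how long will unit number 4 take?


Formula: T_n = T_1 * (learning_rate)^(log2(n)) where learning_rate = rate/100
Doublings = log2(4) = 2
T_n = 63 * 0.8^2
T_n = 63 * 0.64 = 40.3 hours

40.3 hours


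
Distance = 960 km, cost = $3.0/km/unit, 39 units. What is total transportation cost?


TC = dist * cost * units = 960 * 3.0 * 39 = $112320.00

$112320.00


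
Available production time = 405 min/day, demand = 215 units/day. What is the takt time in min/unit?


Formula: Takt Time = Available Production Time / Customer Demand
Takt = 405 min/day / 215 units/day
Takt = 1.88 min/unit

1.88 min/unit


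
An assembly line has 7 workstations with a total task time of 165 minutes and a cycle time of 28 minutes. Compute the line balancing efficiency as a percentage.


Formula: Efficiency = Sum of Task Times / (N_stations * CT) * 100
Total station capacity = 7 stations * 28 min = 196 min
Efficiency = 165 / 196 * 100 = 84.2%

84.2%


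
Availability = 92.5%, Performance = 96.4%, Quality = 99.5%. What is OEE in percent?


Formula: OEE = Availability * Performance * Quality / 10000
A * P = 92.5% * 96.4% / 100 = 89.17%
OEE = 89.17% * 99.5% / 100 = 88.7%

88.7%


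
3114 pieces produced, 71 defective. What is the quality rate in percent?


Formula: Quality Rate = Good Pieces / Total Pieces * 100
Good pieces = 3114 - 71 = 3043
QR = 3043 / 3114 * 100 = 97.7%

97.7%


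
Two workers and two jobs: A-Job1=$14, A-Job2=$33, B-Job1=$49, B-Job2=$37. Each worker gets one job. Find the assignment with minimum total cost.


Option 1: A->1 + B->2 = $14 + $37 = $51
Option 2: A->2 + B->1 = $33 + $49 = $82
Min cost = min($51, $82) = $51

$51


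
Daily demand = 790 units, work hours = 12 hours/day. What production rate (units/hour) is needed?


Formula: Production Rate = Daily Demand / Available Hours
Rate = 790 units/day / 12 hours/day
Rate = 65.8 units/hour

65.8 units/hour


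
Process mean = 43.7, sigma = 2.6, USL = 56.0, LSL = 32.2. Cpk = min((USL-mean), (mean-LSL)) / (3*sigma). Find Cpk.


Cpu = (56.0 - 43.7) / (3 * 2.6) = 1.58
Cpl = (43.7 - 32.2) / (3 * 2.6) = 1.47
Cpk = min(1.58, 1.47) = 1.47

1.47


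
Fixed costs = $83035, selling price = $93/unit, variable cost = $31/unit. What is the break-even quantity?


Formula: BEQ = Fixed Costs / (Price - Variable Cost)
Contribution margin = $93 - $31 = $62/unit
BEQ = ceil($83035 / $62/unit) = ceil(1339.27) = 1340 units

1340 units


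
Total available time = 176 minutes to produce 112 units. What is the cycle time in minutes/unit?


Formula: CT = Available Time / Number of Units
CT = 176 min / 112 units
CT = 1.57 min/unit

1.57 min/unit


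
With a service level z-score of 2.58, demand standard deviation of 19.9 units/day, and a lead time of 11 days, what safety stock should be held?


Formula: SS = z * sigma_d * sqrt(LT)
sqrt(LT) = sqrt(11) = 3.3166
SS = 2.58 * 19.9 * 3.3166
SS = 170.3 units

170.3 units


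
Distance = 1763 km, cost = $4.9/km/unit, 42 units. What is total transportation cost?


TC = dist * cost * units = 1763 * 4.9 * 42 = $362825.40

$362825.40


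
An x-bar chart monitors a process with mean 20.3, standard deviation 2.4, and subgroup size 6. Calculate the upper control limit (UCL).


UCL = 20.3 + 3 * 2.4 / sqrt(6)

23.24


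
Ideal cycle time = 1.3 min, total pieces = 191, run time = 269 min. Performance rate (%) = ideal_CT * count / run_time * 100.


Formula: Performance = (Ideal CT * Total Count) / Run Time * 100
Ideal output time = 1.3 * 191 = 248.3 min
Performance = 248.3 / 269 * 100 = 92.3%

92.3%


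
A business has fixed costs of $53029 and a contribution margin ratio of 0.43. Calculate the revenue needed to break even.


Formula: BER = Fixed Costs / Contribution Margin Ratio
BER = $53029 / 0.43
BER = $123323.26 (to the nearest cent)

$123323.26


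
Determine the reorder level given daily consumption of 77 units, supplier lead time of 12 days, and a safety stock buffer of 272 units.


Formula: ROP = (Daily Demand * Lead Time) + Safety Stock
Demand during lead time = 77 * 12 = 924 units
ROP = 924 + 272 = 1196 units

1196 units


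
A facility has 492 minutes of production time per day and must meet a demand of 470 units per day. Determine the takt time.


Formula: Takt Time = Available Production Time / Customer Demand
Takt = 492 min/day / 470 units/day
Takt = 1.05 min/unit

1.05 min/unit


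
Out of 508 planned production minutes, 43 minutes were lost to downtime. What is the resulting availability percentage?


Formula: Availability = (Planned Time - Downtime) / Planned Time * 100
Uptime = 508 - 43 = 465 min
Availability = 465 / 508 * 100 = 91.5%

91.5%


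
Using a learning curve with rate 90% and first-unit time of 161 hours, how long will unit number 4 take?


Formula: T_n = T_1 * (learning_rate)^(log2(n)) where learning_rate = rate/100
Doublings = log2(4) = 2
T_n = 161 * 0.9^2
T_n = 161 * 0.81 = 130.4 hours

130.4 hours


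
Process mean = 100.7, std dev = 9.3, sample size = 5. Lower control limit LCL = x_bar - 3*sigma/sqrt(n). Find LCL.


LCL = 100.7 - 3 * 9.3 / sqrt(5)

88.22


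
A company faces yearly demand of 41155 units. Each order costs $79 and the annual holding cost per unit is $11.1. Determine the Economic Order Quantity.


Formula: EOQ = sqrt(2 * D * S / H)
Numerator: 2 * 41155 * 79 = 6502490
2DS/H = 6502490 / 11.1 = 585809.9
EOQ = sqrt(585809.9) = 765.4 units

765.4 units


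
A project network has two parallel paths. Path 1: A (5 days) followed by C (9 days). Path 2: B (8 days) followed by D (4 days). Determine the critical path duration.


Path 1 = 5 + 9 = 14 days
Path 2 = 8 + 4 = 12 days
Duration = max(14, 12) = 14 days

14 days


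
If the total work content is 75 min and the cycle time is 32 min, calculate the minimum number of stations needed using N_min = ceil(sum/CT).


Formula: N_min = ceil(Sum of Task Times / Cycle Time)
N_min = ceil(75 min / 32 min) = ceil(2.3438)
N_min = 3 stations

3


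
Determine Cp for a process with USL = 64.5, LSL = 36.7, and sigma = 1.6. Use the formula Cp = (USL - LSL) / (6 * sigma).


Cp = (64.5 - 36.7) / (6 * 1.6)

2.9


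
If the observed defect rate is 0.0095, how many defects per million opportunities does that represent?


DPMO = defect_rate * 1000000 = 0.0095 * 1000000

9500


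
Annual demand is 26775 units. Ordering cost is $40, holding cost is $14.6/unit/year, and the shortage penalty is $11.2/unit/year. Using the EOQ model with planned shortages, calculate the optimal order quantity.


Formula: EOQ* = sqrt(2DS/H) * sqrt((H+P)/P)
Base EOQ = sqrt(2*26775*40/14.6) = 383.03 units
Correction = sqrt((14.6+11.2)/11.2) = 1.51775
EOQ* = 383.03 * 1.51775 = 581.3 units

581.3 units
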